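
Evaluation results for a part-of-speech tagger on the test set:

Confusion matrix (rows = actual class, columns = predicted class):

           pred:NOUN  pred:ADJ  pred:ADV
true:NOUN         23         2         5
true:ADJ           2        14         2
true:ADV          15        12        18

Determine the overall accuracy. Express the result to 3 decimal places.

0.591

Accuracy = trace / total = (23+14+18=55) / 93 = 55/93 = 0.591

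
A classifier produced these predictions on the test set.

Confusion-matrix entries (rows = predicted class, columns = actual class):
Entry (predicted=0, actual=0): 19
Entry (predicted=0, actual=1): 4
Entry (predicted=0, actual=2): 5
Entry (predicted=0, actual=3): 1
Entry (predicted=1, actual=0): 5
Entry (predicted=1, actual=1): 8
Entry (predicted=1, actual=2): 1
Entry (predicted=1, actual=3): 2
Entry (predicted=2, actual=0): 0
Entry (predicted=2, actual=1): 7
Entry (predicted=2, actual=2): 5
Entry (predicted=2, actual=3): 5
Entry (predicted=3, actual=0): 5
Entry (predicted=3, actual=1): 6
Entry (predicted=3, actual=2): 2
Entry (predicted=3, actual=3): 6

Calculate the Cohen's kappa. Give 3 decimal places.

Observed agreement pₒ = trace/N = 38/81 = 0.4691
Expected agreement pₑ = Σ (rowᵢ·colᵢ)/N² = (29·29 + 25·16 + 13·17 + 14·19)/81² = 0.2634
κ = (pₒ − pₑ)/(1 − pₑ) = (0.4691 − 0.2634)/(1 − 0.2634) = 0.279

0.279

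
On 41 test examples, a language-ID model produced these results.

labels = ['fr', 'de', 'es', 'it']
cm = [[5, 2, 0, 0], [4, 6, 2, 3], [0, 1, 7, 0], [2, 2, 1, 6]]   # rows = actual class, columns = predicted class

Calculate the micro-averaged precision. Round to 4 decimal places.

Micro-averaging pools counts across classes: ΣTP=24, ΣFP=17, ΣFN=17.
Micro-precision = TP/(TP+FP) on pooled counts = 0.5854 (equals overall accuracy in single-label multiclass).

0.5854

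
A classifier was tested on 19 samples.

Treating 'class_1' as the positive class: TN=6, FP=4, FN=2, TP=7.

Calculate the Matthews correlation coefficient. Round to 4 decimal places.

0.3820

MCC = (TP·TN − FP·FN) / √((TP+FP)(TP+FN)(TN+FP)(TN+FN))
Numerator = 7·6 − 4·2 = 34
Denominator = √(11·9·10·8) = √7920 = 88.9944
MCC = 34 / 88.9944 = 0.3820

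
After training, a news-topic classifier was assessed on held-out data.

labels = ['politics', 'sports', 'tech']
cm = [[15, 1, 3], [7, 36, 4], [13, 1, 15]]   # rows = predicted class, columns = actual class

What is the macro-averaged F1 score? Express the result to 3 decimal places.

0.664

Per-class F1 score (2·TP/(2·TP+FP+FN)):
  politics: TP=15, FP=1+3=4, FN=7+13=20 → 30/54 = 0.5556
  sports: TP=36, FP=7+4=11, FN=1+1=2 → 72/85 = 0.8471
  tech: TP=15, FP=13+1=14, FN=3+4=7 → 30/51 = 0.5882
Macro-F1 score = mean = (0.5556 + 0.8471 + 0.5882) / 3 = 0.664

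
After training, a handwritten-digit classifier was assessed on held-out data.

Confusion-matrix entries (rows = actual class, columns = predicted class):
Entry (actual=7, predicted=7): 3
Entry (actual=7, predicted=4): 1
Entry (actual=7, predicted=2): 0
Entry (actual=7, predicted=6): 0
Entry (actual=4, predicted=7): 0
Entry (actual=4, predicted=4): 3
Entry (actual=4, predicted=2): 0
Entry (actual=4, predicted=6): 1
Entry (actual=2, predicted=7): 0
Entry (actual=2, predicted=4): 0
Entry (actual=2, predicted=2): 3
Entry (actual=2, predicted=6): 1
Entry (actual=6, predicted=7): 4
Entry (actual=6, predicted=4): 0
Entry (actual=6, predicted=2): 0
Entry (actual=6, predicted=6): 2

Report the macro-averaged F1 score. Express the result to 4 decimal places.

Per-class F1 score (2·TP/(2·TP+FP+FN)):
  7: TP=3, FP=0+0+4=4, FN=1+0+0=1 → 6/11 = 0.54545
  4: TP=3, FP=1+0+0=1, FN=0+0+1=1 → 6/8 = 0.75000
  2: TP=3, FP=0+0+0=0, FN=0+0+1=1 → 6/7 = 0.85714
  6: TP=2, FP=0+1+1=2, FN=4+0+0=4 → 4/10 = 0.40000
Macro-F1 score = mean = (0.54545 + 0.75000 + 0.85714 + 0.40000) / 4 = 0.6381

0.6381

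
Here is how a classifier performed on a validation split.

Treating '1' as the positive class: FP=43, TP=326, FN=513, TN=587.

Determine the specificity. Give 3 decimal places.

Specificity = TN/(TN+FP) = 587/(587+43) = 0.932

0.932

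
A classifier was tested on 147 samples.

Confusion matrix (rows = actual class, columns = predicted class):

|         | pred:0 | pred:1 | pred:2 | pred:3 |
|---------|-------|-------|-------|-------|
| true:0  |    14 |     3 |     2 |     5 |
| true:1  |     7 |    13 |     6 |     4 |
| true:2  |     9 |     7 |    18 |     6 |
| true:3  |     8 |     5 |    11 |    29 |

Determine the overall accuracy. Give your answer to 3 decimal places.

0.503

Accuracy = trace / total = (14+13+18+29=74) / 147 = 74/147 = 0.503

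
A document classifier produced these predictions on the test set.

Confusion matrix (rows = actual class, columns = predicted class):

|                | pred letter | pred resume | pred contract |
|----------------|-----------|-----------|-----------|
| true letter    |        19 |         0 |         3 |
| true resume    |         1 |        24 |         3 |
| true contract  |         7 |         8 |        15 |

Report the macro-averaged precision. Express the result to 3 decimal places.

0.723

Per-class precision (TP/(TP+FP)):
  letter: TP=19, FP=1+7=8 → 19/27 = 0.7037
  resume: TP=24, FP=0+8=8 → 24/32 = 0.7500
  contract: TP=15, FP=3+3=6 → 15/21 = 0.7143
Macro-precision = mean = (0.7037 + 0.7500 + 0.7143) / 3 = 0.723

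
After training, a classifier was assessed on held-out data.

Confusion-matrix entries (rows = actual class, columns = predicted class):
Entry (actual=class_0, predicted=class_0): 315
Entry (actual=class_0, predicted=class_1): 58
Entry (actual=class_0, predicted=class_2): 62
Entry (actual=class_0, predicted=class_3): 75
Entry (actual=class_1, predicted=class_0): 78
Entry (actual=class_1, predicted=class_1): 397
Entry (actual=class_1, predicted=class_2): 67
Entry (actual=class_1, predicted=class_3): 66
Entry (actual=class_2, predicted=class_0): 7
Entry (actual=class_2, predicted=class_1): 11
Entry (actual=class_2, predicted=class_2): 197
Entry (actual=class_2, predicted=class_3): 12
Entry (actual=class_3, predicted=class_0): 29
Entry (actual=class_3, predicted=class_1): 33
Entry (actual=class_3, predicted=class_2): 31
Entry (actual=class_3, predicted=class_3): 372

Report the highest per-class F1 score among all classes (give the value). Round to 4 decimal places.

Per-class F1 score (2·TP/(2·TP+FP+FN)):
  class_0: TP=315, FP=78+7+29=114, FN=58+62+75=195 → 630/939 = 0.67093
  class_1: TP=397, FP=58+11+33=102, FN=78+67+66=211 → 794/1107 = 0.71725
  class_2: TP=197, FP=62+67+31=160, FN=7+11+12=30 → 394/584 = 0.67466
  class_3: TP=372, FP=75+66+12=153, FN=29+33+31=93 → 744/990 = 0.75152
Highest is class 'class_3' with F1 score = 0.7515.

0.7515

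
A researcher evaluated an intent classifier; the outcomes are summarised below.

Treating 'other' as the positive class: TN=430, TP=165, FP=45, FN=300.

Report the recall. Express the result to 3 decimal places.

Recall = TP/(TP+FN) = 165/(165+300) = 165/465 = 0.355

0.355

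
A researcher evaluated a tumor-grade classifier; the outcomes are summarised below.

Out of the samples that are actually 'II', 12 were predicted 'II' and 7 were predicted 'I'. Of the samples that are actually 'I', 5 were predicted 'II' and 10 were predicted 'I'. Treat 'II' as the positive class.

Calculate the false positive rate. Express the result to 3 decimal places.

0.333

FPR = FP/(FP+TN) = 5/(5+10) = 0.333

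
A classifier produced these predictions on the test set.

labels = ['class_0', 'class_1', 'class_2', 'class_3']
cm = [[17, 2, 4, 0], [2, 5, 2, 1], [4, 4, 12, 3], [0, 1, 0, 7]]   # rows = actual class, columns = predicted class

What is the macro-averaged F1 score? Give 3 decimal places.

0.629

Per-class F1 score (2·TP/(2·TP+FP+FN)):
  class_0: TP=17, FP=2+4+0=6, FN=2+4+0=6 → 34/46 = 0.7391
  class_1: TP=5, FP=2+4+1=7, FN=2+2+1=5 → 10/22 = 0.4545
  class_2: TP=12, FP=4+2+0=6, FN=4+4+3=11 → 24/41 = 0.5854
  class_3: TP=7, FP=0+1+3=4, FN=0+1+0=1 → 14/19 = 0.7368
Macro-F1 score = mean = (0.7391 + 0.4545 + 0.5854 + 0.7368) / 4 = 0.629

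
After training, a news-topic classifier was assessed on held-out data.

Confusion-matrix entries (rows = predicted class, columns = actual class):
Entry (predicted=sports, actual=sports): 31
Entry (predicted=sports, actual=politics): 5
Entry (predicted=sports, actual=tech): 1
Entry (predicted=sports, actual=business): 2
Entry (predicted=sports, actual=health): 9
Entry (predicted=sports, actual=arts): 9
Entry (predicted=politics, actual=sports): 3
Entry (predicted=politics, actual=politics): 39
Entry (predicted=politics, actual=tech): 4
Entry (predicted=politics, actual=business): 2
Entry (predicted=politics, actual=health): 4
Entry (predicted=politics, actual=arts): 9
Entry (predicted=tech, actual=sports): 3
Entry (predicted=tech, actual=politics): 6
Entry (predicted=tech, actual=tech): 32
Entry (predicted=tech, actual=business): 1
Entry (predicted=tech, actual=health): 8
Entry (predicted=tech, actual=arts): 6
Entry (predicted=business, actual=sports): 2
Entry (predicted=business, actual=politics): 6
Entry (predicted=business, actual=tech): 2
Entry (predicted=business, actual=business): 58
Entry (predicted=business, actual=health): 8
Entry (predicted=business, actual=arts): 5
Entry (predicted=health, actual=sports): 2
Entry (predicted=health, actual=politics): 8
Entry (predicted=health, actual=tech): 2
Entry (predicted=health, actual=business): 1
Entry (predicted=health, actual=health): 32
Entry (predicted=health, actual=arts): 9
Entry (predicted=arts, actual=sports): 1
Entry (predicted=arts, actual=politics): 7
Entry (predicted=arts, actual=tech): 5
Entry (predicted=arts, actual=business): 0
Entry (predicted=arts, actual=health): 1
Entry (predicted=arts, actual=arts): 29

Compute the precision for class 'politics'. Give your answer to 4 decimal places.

One-vs-rest for 'politics': TP = diagonal; FP = other classes predicted 'politics'; FN = 'politics' predicted as other.
precision = TP/(TP+FP).
politics: TP=39, FP=3+4+2+4+9=22 → 39/61 = 0.63934

0.6393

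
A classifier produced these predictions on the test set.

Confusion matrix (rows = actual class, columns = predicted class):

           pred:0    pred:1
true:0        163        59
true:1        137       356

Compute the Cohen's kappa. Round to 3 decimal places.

0.416

Observed agreement pₒ = trace/N = 519/715 = 0.7259
Expected agreement pₑ = Σ (rowᵢ·colᵢ)/N² = (222·300 + 493·415)/715² = 0.5305
κ = (pₒ − pₑ)/(1 − pₑ) = (0.7259 − 0.5305)/(1 − 0.5305) = 0.416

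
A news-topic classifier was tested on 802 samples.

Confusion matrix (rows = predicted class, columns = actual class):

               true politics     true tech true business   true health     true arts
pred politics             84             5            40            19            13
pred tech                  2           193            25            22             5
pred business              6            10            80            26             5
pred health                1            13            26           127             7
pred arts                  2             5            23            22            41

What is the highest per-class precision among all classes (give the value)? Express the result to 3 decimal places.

0.781

Per-class precision (TP/(TP+FP)):
  politics: TP=84, FP=5+40+19+13=77 → 84/161 = 0.5217
  tech: TP=193, FP=2+25+22+5=54 → 193/247 = 0.7814
  business: TP=80, FP=6+10+26+5=47 → 80/127 = 0.6299
  health: TP=127, FP=1+13+26+7=47 → 127/174 = 0.7299
  arts: TP=41, FP=2+5+23+22=52 → 41/93 = 0.4409
Highest is class 'tech' with precision = 0.781.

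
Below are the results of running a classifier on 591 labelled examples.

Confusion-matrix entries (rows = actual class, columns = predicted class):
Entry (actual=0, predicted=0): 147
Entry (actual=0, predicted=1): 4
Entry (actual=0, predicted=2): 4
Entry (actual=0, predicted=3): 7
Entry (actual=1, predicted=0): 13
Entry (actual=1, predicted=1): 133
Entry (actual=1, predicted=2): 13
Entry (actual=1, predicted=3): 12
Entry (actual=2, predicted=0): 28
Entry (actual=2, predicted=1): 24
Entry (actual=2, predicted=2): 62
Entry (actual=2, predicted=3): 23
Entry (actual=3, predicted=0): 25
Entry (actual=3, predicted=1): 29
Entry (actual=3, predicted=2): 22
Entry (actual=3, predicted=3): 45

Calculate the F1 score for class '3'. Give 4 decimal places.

0.4327

F1 score = 2·TP/(2·TP+FP+FN).
3: TP=45, FP=7+12+23=42, FN=25+29+22=76 → 90/208 = 0.43269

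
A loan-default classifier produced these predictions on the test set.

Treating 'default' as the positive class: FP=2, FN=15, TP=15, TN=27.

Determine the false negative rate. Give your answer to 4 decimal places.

0.5000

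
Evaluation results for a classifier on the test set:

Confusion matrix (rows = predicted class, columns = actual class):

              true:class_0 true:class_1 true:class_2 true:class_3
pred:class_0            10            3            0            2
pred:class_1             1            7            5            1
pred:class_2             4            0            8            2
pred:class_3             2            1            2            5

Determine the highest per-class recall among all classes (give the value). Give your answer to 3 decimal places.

Per-class recall (TP/(TP+FN)):
  class_0: TP=10, FN=1+4+2=7 → 10/17 = 0.5882
  class_1: TP=7, FN=3+0+1=4 → 7/11 = 0.6364
  class_2: TP=8, FN=0+5+2=7 → 8/15 = 0.5333
  class_3: TP=5, FN=2+1+2=5 → 5/10 = 0.5000
Highest is class 'class_1' with recall = 0.636.

0.636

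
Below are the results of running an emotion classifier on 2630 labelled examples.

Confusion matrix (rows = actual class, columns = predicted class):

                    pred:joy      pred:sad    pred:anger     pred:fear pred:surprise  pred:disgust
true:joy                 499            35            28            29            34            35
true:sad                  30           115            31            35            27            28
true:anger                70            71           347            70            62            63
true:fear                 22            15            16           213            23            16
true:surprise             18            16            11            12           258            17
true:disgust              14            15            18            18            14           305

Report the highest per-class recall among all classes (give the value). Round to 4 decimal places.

0.7943

Per-class recall (TP/(TP+FN)):
  joy: TP=499, FN=35+28+29+34+35=161 → 499/660 = 0.75606
  sad: TP=115, FN=30+31+35+27+28=151 → 115/266 = 0.43233
  anger: TP=347, FN=70+71+70+62+63=336 → 347/683 = 0.50805
  fear: TP=213, FN=22+15+16+23+16=92 → 213/305 = 0.69836
  surprise: TP=258, FN=18+16+11+12+17=74 → 258/332 = 0.77711
  disgust: TP=305, FN=14+15+18+18+14=79 → 305/384 = 0.79427
Highest is class 'disgust' with recall = 0.7943.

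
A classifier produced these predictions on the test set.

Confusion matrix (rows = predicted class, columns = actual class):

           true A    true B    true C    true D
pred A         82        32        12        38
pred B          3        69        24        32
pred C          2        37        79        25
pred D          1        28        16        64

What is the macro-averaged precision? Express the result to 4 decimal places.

Per-class precision (TP/(TP+FP)):
  A: TP=82, FP=32+12+38=82 → 82/164 = 0.50000
  B: TP=69, FP=3+24+32=59 → 69/128 = 0.53906
  C: TP=79, FP=2+37+25=64 → 79/143 = 0.55245
  D: TP=64, FP=1+28+16=45 → 64/109 = 0.58716
Macro-precision = mean = (0.50000 + 0.53906 + 0.55245 + 0.58716) / 4 = 0.5447

0.5447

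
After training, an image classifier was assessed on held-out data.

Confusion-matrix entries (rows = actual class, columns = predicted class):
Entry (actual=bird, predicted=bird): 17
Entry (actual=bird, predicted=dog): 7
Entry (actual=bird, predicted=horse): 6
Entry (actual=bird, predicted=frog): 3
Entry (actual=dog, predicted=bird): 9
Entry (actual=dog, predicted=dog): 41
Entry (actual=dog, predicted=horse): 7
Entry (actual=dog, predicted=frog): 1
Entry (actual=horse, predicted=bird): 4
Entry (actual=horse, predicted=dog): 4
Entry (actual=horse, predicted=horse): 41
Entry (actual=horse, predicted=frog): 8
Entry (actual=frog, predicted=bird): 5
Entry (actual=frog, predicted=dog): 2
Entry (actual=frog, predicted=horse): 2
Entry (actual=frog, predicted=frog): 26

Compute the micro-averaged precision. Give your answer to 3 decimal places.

Micro-averaging pools counts across classes: ΣTP=125, ΣFP=58, ΣFN=58.
Micro-precision = TP/(TP+FP) on pooled counts = 0.683 (equals overall accuracy in single-label multiclass).

0.683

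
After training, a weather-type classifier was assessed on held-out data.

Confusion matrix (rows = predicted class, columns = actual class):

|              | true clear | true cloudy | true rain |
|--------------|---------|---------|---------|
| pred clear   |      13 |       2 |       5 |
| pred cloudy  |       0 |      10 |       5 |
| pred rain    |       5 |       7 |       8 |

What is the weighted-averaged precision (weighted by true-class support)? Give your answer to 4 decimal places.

Per-class precision (TP/(TP+FP)):
  clear: TP=13, FP=2+5=7 → 13/20 = 0.65000
  cloudy: TP=10, FP=0+5=5 → 10/15 = 0.66667
  rain: TP=8, FP=5+7=12 → 8/20 = 0.40000
Weighted-precision = Σ (supportᵢ/N)·precisionᵢ with N=55: (18/55)·0.65000 + (19/55)·0.66667 + (18/55)·0.40000 = 0.5739

0.5739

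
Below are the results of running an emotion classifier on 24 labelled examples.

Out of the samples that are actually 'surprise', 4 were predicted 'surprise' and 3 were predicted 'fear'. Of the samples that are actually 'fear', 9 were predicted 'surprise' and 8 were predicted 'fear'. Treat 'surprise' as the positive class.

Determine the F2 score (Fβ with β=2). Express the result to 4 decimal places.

Fβ = (1+β²)·TP / ((1+β²)·TP + β²·FN + FP), with β²=4
= 5·4 / (5·4 + 4·3 + 9) = 0.4878

0.4878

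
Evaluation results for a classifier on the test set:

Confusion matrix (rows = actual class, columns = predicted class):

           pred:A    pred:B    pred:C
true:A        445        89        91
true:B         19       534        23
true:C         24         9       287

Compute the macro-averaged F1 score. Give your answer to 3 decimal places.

Per-class F1 score (2·TP/(2·TP+FP+FN)):
  A: TP=445, FP=19+24=43, FN=89+91=180 → 890/1113 = 0.7996
  B: TP=534, FP=89+9=98, FN=19+23=42 → 1068/1208 = 0.8841
  C: TP=287, FP=91+23=114, FN=24+9=33 → 574/721 = 0.7961
Macro-F1 score = mean = (0.7996 + 0.8841 + 0.7961) / 3 = 0.827

0.827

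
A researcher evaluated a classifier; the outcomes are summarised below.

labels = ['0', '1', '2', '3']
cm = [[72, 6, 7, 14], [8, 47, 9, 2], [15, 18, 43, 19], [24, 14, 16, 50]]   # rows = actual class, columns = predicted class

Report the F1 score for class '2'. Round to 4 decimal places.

0.5059

Treat '2' as positive and all other classes as negative.
F1 score = 2·TP/(2·TP+FP+FN).
2: TP=43, FP=7+9+16=32, FN=15+18+19=52 → 86/170 = 0.50588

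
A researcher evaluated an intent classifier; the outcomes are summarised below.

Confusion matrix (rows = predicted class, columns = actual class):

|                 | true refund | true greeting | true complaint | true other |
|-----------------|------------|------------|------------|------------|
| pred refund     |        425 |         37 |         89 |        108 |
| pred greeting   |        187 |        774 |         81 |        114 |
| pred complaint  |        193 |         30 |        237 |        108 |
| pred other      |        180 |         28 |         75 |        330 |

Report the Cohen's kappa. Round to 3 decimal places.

Observed agreement pₒ = trace/N = 1766/2996 = 0.5895
Expected agreement pₑ = Σ (rowᵢ·colᵢ)/N² = (985·659 + 869·1156 + 482·568 + 660·613)/2996² = 0.2598
κ = (pₒ − pₑ)/(1 − pₑ) = (0.5895 − 0.2598)/(1 − 0.2598) = 0.445

0.445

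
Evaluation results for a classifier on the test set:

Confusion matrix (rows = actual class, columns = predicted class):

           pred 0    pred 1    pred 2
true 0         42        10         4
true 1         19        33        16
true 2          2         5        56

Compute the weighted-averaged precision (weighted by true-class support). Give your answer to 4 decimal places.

0.6979

Per-class precision (TP/(TP+FP)):
  0: TP=42, FP=19+2=21 → 42/63 = 0.66667
  1: TP=33, FP=10+5=15 → 33/48 = 0.68750
  2: TP=56, FP=4+16=20 → 56/76 = 0.73684
Weighted-precision = Σ (supportᵢ/N)·precisionᵢ with N=187: (56/187)·0.66667 + (68/187)·0.68750 + (63/187)·0.73684 = 0.6979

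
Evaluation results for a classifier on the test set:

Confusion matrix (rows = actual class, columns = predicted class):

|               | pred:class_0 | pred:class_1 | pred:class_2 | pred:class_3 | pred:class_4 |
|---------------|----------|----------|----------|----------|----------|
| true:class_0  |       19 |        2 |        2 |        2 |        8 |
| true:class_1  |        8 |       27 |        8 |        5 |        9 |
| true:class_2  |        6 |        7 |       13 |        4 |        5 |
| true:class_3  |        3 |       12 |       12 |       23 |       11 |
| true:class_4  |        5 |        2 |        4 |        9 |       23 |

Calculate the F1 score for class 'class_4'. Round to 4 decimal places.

0.4646

Treat 'class_4' as positive and all other classes as negative.
F1 score = 2·TP/(2·TP+FP+FN).
class_4: TP=23, FP=8+9+5+11=33, FN=5+2+4+9=20 → 46/99 = 0.46465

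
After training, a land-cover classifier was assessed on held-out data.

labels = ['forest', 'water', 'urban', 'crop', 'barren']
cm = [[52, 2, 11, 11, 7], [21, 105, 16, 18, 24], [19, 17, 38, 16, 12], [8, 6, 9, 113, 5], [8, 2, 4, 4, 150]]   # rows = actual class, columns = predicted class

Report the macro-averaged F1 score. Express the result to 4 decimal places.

0.6394

Per-class F1 score (2·TP/(2·TP+FP+FN)):
  forest: TP=52, FP=21+19+8+8=56, FN=2+11+11+7=31 → 104/191 = 0.54450
  water: TP=105, FP=2+17+6+2=27, FN=21+16+18+24=79 → 210/316 = 0.66456
  urban: TP=38, FP=11+16+9+4=40, FN=19+17+16+12=64 → 76/180 = 0.42222
  crop: TP=113, FP=11+18+16+4=49, FN=8+6+9+5=28 → 226/303 = 0.74587
  barren: TP=150, FP=7+24+12+5=48, FN=8+2+4+4=18 → 300/366 = 0.81967
Macro-F1 score = mean = (0.54450 + 0.66456 + 0.42222 + 0.74587 + 0.81967) / 5 = 0.6394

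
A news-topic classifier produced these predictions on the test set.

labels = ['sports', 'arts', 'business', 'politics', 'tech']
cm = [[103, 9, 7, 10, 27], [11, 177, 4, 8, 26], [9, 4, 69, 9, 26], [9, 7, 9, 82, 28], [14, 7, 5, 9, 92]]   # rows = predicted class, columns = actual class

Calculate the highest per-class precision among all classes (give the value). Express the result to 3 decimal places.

0.783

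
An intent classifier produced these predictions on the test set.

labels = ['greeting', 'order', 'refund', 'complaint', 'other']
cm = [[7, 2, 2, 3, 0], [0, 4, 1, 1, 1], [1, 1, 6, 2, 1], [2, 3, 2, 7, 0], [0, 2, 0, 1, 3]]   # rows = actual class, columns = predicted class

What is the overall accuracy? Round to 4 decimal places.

Accuracy = trace / total = (7+4+6+7+3=27) / 52 = 27/52 = 0.5192

0.5192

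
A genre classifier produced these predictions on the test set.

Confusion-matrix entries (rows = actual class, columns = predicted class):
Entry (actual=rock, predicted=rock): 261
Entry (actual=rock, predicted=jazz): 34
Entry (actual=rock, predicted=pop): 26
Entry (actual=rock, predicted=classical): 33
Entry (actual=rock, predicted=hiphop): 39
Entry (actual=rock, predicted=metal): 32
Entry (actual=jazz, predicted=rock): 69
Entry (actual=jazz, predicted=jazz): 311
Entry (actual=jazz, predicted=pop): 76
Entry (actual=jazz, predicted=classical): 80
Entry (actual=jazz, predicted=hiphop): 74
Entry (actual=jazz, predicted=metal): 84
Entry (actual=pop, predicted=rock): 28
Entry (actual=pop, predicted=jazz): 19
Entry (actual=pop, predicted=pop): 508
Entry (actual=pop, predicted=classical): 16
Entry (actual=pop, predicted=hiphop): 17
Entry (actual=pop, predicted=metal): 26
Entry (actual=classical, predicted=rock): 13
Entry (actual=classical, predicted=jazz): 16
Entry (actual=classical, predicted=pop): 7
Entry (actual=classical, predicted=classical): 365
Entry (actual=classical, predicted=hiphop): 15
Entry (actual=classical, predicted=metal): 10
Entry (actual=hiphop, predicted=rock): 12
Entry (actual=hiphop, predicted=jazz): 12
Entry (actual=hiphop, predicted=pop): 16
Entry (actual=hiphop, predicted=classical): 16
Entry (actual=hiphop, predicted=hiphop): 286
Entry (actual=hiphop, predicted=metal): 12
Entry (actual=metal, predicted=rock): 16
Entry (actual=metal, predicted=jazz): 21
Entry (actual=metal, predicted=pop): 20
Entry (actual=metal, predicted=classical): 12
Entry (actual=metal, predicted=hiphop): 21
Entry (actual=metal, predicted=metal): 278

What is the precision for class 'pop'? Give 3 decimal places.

One-vs-rest for 'pop': TP = diagonal; FP = other classes predicted 'pop'; FN = 'pop' predicted as other.
precision = TP/(TP+FP).
pop: TP=508, FP=26+76+7+16+20=145 → 508/653 = 0.7779

0.778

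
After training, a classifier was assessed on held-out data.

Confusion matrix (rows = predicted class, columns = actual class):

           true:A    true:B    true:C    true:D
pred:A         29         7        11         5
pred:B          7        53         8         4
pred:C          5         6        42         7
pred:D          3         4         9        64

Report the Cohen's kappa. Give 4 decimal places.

Observed agreement pₒ = trace/N = 188/264 = 0.71212
Expected agreement pₑ = Σ (rowᵢ·colᵢ)/N² = (44·52 + 70·72 + 70·60 + 80·80)/264² = 0.25723
κ = (pₒ − pₑ)/(1 − pₑ) = (0.71212 − 0.25723)/(1 − 0.25723) = 0.6124

0.6124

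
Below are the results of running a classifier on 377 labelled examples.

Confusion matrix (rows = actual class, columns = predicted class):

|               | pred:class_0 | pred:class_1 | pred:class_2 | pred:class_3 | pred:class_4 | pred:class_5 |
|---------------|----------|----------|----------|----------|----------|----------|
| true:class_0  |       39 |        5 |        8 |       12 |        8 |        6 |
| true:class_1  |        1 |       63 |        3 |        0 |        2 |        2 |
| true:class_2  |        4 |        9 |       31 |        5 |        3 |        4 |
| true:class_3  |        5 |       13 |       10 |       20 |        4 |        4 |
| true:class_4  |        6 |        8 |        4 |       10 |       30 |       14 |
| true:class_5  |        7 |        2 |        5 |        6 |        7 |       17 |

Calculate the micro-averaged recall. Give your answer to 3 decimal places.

Micro-averaging pools counts across classes: ΣTP=200, ΣFP=177, ΣFN=177.
Micro-recall = TP/(TP+FN) on pooled counts = 0.531 (equals overall accuracy in single-label multiclass).

0.531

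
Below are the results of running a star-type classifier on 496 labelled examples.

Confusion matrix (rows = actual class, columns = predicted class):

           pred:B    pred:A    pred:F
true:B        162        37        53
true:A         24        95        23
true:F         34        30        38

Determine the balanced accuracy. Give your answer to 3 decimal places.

Balanced accuracy = mean of per-class recall.
  B: recall = 162/252 = 0.6429
  A: recall = 95/142 = 0.6690
  F: recall = 38/102 = 0.3725
Mean = (0.6429 + 0.6690 + 0.3725) / 3 = 0.561

0.561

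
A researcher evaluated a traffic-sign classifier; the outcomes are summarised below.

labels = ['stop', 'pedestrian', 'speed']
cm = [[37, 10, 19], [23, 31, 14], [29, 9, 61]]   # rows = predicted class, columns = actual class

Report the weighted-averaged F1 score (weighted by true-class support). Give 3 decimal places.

Per-class F1 score (2·TP/(2·TP+FP+FN)):
  stop: TP=37, FP=10+19=29, FN=23+29=52 → 74/155 = 0.4774
  pedestrian: TP=31, FP=23+14=37, FN=10+9=19 → 62/118 = 0.5254
  speed: TP=61, FP=29+9=38, FN=19+14=33 → 122/193 = 0.6321
Weighted-F1 score = Σ (supportᵢ/N)·F1 scoreᵢ with N=233: (89/233)·0.4774 + (50/233)·0.5254 + (94/233)·0.6321 = 0.550

0.550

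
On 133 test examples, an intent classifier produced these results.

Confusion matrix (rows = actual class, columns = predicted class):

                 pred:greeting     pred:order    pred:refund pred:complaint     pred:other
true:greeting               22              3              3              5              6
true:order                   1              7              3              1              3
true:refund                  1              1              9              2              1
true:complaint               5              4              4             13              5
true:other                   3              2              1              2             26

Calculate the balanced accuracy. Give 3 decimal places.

Balanced accuracy = mean of per-class recall.
  greeting: recall = 22/39 = 0.5641
  order: recall = 7/15 = 0.4667
  refund: recall = 9/14 = 0.6429
  complaint: recall = 13/31 = 0.4194
  other: recall = 26/34 = 0.7647
Mean = (0.5641 + 0.4667 + 0.6429 + 0.4194 + 0.7647) / 5 = 0.572

0.572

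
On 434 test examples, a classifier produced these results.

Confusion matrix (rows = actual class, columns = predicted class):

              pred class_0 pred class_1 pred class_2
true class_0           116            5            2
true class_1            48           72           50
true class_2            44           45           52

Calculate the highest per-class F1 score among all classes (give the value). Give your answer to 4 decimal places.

Per-class F1 score (2·TP/(2·TP+FP+FN)):
  class_0: TP=116, FP=48+44=92, FN=5+2=7 → 232/331 = 0.70091
  class_1: TP=72, FP=5+45=50, FN=48+50=98 → 144/292 = 0.49315
  class_2: TP=52, FP=2+50=52, FN=44+45=89 → 104/245 = 0.42449
Highest is class 'class_0' with F1 score = 0.7009.

0.7009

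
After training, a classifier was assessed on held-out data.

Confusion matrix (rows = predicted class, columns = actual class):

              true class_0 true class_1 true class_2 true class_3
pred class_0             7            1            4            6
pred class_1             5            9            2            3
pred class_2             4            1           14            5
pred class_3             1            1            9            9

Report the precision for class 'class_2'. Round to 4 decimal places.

0.5833

One-vs-rest for 'class_2': TP = diagonal; FP = other classes predicted 'class_2'; FN = 'class_2' predicted as other.
precision = TP/(TP+FP).
class_2: TP=14, FP=4+1+5=10 → 14/24 = 0.58333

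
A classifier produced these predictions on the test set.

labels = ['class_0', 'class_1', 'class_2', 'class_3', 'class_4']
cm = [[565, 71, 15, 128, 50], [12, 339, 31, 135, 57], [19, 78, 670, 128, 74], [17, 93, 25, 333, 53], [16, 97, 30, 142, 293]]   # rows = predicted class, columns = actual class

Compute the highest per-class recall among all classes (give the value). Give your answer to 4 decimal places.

0.8983

Per-class recall (TP/(TP+FN)):
  class_0: TP=565, FN=12+19+17+16=64 → 565/629 = 0.89825
  class_1: TP=339, FN=71+78+93+97=339 → 339/678 = 0.50000
  class_2: TP=670, FN=15+31+25+30=101 → 670/771 = 0.86900
  class_3: TP=333, FN=128+135+128+142=533 → 333/866 = 0.38453
  class_4: TP=293, FN=50+57+74+53=234 → 293/527 = 0.55598
Highest is class 'class_0' with recall = 0.8983.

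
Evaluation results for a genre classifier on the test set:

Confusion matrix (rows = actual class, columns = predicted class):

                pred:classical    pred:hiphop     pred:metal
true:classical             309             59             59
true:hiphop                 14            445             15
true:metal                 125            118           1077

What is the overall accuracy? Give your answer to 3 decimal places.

Accuracy = trace / total = (309+445+1077=1831) / 2221 = 1831/2221 = 0.824

0.824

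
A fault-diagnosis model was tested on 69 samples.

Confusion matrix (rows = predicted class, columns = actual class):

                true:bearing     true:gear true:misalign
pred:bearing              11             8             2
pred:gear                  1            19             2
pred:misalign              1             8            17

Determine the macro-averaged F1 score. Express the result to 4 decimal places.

Per-class F1 score (2·TP/(2·TP+FP+FN)):
  bearing: TP=11, FP=8+2=10, FN=1+1=2 → 22/34 = 0.64706
  gear: TP=19, FP=1+2=3, FN=8+8=16 → 38/57 = 0.66667
  misalign: TP=17, FP=1+8=9, FN=2+2=4 → 34/47 = 0.72340
Macro-F1 score = mean = (0.64706 + 0.66667 + 0.72340) / 3 = 0.6790

0.6790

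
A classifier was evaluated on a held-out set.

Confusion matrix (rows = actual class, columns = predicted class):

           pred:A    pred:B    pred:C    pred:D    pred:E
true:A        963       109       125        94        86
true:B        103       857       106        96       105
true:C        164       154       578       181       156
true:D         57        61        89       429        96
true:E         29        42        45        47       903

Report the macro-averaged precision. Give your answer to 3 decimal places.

Per-class precision (TP/(TP+FP)):
  A: TP=963, FP=103+164+57+29=353 → 963/1316 = 0.7318
  B: TP=857, FP=109+154+61+42=366 → 857/1223 = 0.7007
  C: TP=578, FP=125+106+89+45=365 → 578/943 = 0.6129
  D: TP=429, FP=94+96+181+47=418 → 429/847 = 0.5065
  E: TP=903, FP=86+105+156+96=443 → 903/1346 = 0.6709
Macro-precision = mean = (0.7318 + 0.7007 + 0.6129 + 0.5065 + 0.6709) / 5 = 0.645

0.645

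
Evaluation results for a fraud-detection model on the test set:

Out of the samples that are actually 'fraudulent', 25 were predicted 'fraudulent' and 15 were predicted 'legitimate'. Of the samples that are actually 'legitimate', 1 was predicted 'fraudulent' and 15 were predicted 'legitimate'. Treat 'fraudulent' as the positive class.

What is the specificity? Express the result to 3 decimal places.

Specificity = TN/(TN+FP) = 15/(15+1) = 0.938

0.938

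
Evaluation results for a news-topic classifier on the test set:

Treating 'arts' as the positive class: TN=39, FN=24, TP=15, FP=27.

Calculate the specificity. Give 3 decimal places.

Specificity = TN/(TN+FP) = 39/(39+27) = 0.591

0.591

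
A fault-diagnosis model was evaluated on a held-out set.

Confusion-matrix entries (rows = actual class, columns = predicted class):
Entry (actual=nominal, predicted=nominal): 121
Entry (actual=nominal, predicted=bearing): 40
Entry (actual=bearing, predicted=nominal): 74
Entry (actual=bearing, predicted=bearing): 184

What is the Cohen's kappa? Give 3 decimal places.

0.447

Observed agreement pₒ = trace/N = 305/419 = 0.7279
Expected agreement pₑ = Σ (rowᵢ·colᵢ)/N² = (161·195 + 258·224)/419² = 0.5080
κ = (pₒ − pₑ)/(1 − pₑ) = (0.7279 − 0.5080)/(1 − 0.5080) = 0.447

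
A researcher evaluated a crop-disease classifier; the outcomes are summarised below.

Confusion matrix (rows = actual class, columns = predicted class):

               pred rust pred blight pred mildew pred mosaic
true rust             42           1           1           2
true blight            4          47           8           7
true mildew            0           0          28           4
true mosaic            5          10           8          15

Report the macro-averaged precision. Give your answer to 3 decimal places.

Per-class precision (TP/(TP+FP)):
  rust: TP=42, FP=4+0+5=9 → 42/51 = 0.8235
  blight: TP=47, FP=1+0+10=11 → 47/58 = 0.8103
  mildew: TP=28, FP=1+8+8=17 → 28/45 = 0.6222
  mosaic: TP=15, FP=2+7+4=13 → 15/28 = 0.5357
Macro-precision = mean = (0.8235 + 0.8103 + 0.6222 + 0.5357) / 4 = 0.698

0.698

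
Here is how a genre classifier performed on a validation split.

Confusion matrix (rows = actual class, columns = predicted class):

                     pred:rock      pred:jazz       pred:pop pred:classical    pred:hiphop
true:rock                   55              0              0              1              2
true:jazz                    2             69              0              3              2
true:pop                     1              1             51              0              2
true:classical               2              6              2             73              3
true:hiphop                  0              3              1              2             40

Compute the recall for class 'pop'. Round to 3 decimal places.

0.927

recall = TP/(TP+FN).
pop: TP=51, FN=1+1+0+2=4 → 51/55 = 0.9273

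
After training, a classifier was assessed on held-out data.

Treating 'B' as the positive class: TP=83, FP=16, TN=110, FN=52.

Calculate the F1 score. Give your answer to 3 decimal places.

Precision = TP/(TP+FP) = 83/99 = 0.8384
Recall = TP/(TP+FN) = 83/135 = 0.6148
F1 = 2·TP/(2·TP+FP+FN) = 166/234 = 0.709

0.709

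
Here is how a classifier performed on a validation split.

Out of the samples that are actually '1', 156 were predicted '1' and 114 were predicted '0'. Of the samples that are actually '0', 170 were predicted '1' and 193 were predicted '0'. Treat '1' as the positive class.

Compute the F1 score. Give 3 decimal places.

0.523

Precision = TP/(TP+FP) = 156/326 = 0.4785
Recall = TP/(TP+FN) = 156/270 = 0.5778
F1 = 2·TP/(2·TP+FP+FN) = 312/596 = 0.523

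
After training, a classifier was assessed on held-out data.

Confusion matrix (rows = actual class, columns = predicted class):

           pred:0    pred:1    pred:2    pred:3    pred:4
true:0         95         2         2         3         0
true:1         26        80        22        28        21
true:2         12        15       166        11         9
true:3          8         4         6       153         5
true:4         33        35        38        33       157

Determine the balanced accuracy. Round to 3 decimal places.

0.712

Balanced accuracy = mean of per-class recall.
  0: recall = 95/102 = 0.9314
  1: recall = 80/177 = 0.4520
  2: recall = 166/213 = 0.7793
  3: recall = 153/176 = 0.8693
  4: recall = 157/296 = 0.5304
Mean = (0.9314 + 0.4520 + 0.7793 + 0.8693 + 0.5304) / 5 = 0.712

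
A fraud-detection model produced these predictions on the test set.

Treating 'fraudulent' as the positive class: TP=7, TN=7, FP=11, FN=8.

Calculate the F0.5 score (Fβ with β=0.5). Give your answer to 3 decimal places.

Fβ = (1+β²)·TP / ((1+β²)·TP + β²·FN + FP), with β²=1/4
= 1.25·7 / (1.25·7 + 0.25·8 + 11) = 0.402

0.402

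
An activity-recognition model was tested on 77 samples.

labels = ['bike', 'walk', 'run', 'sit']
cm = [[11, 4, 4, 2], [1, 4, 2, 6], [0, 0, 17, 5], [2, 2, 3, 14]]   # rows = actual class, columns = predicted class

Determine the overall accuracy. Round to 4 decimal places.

0.5974

Accuracy = trace / total = (11+4+17+14=46) / 77 = 46/77 = 0.5974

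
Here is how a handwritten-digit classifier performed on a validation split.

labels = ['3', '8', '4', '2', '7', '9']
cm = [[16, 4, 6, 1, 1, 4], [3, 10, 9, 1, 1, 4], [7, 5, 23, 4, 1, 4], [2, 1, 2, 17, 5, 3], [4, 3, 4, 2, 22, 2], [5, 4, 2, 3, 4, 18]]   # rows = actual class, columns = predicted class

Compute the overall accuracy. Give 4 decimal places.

Accuracy = trace / total = (16+10+23+17+22+18=106) / 207 = 106/207 = 0.5121

0.5121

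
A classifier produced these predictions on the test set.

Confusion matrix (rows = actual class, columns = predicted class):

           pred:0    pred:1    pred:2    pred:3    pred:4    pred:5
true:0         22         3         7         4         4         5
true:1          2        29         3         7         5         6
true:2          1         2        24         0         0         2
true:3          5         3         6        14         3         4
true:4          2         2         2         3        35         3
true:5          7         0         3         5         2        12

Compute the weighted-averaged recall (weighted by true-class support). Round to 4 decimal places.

0.5738

Per-class recall (TP/(TP+FN)):
  0: TP=22, FN=3+7+4+4+5=23 → 22/45 = 0.48889
  1: TP=29, FN=2+3+7+5+6=23 → 29/52 = 0.55769
  2: TP=24, FN=1+2+0+0+2=5 → 24/29 = 0.82759
  3: TP=14, FN=5+3+6+3+4=21 → 14/35 = 0.40000
  4: TP=35, FN=2+2+2+3+3=12 → 35/47 = 0.74468
  5: TP=12, FN=7+0+3+5+2=17 → 12/29 = 0.41379
Weighted-recall = Σ (supportᵢ/N)·recallᵢ with N=237: (45/237)·0.48889 + (52/237)·0.55769 + (29/237)·0.82759 + (35/237)·0.40000 + (47/237)·0.74468 + (29/237)·0.41379 = 0.5738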